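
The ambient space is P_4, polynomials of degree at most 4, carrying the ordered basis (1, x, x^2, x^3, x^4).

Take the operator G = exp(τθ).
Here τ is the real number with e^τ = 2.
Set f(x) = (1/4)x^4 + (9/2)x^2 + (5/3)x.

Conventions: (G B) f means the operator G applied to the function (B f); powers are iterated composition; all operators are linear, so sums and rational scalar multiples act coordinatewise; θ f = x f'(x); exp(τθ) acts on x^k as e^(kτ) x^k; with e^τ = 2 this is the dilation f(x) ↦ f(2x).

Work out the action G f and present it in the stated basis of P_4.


exp(τθ) x^k = e^(kτ) x^k; with e^τ = 2 this sends x^k to 2^k x^k
x ↦ 2 x
x^2 ↦ 4 x^2
x^4 ↦ 16 x^4
applying this coordinatewise to f: exp(τθ) f = 4x^4 + 18x^2 + (10/3)x

the result is g(x) = 4x^4 + 18x^2 + (10/3)x


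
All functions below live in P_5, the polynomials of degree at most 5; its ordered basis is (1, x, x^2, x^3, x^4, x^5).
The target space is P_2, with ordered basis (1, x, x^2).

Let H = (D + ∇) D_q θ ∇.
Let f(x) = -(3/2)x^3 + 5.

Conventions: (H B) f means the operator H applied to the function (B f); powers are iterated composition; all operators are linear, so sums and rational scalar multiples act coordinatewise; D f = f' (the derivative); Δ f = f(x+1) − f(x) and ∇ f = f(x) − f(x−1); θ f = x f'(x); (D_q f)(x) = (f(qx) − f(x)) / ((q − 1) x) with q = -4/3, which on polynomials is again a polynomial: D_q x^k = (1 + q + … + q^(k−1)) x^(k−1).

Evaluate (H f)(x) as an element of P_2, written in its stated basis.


the image equals g(x) = 6

∇ f = -(9/2)x^2 + (9/2)x - 3/2
θ ∇ f = -9x^2 + (9/2)x
D_q (θ ∇) f = 3x + 9/2
D D_q (θ ∇) f = 3
∇ D_q (θ ∇) f = 3
(D + ∇) D_q (θ ∇) f = 6


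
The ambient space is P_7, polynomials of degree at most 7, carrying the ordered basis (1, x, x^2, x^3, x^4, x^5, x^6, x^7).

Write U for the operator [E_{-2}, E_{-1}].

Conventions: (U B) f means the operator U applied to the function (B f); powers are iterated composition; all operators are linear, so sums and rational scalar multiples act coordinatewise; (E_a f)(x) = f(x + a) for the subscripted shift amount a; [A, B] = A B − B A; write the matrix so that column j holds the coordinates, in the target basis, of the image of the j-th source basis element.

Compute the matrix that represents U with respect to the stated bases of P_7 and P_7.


image of 1: 0
image of x: 0
image of x^2: 0
image of x^3: 0
image of x^4: 0
image of x^5: 0
image of x^6: 0
image of x^7: 0
each image's coordinates form column j of the matrix

the matrix is [[0, 0, 0, 0, 0, 0, 0, 0]; [0, 0, 0, 0, 0, 0, 0, 0]; [0, 0, 0, 0, 0, 0, 0, 0]; [0, 0, 0, 0, 0, 0, 0, 0]; [0, 0, 0, 0, 0, 0, 0, 0]; [0, 0, 0, 0, 0, 0, 0, 0]; [0, 0, 0, 0, 0, 0, 0, 0]; [0, 0, 0, 0, 0, 0, 0, 0]] (rows listed top to bottom)


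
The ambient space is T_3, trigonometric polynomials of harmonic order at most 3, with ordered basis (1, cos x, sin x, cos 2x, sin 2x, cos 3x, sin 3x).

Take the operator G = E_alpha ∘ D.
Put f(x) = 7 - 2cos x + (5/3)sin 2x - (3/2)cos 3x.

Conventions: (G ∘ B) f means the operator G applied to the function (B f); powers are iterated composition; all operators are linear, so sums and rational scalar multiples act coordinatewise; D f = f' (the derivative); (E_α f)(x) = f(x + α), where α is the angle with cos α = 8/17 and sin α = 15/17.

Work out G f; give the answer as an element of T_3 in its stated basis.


the result is g(x) = (30/17)cos x + (16/17)sin x - (1610/867)cos 2x - (800/289)sin 2x - (4455/9826)cos 3x - (21996/4913)sin 3x

D f = 2sin x + (10/3)cos 2x + (9/2)sin 3x
E_alpha D f = (30/17)cos x + (16/17)sin x - (1610/867)cos 2x - (800/289)sin 2x - (4455/9826)cos 3x - (21996/4913)sin 3x


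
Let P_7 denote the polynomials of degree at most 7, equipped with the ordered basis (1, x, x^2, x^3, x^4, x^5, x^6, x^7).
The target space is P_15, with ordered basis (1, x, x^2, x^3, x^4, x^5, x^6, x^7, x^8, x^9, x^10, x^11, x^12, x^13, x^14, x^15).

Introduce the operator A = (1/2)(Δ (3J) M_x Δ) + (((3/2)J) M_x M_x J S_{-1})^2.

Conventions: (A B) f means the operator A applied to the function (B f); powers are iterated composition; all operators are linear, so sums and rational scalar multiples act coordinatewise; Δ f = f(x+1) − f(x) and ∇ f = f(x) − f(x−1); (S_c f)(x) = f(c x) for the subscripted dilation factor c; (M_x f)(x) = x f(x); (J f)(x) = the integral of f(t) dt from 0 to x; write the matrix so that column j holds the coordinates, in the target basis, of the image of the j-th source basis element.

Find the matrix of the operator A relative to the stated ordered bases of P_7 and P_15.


the matrix is [[0, 3/4, 7/4, 27/8, 31/5, 45/4, 1143/56, 595/16]; [0, 3/2, 9/2, 21/2, 45/2, 93/2, 189/2, 381/2]; [0, 0, 3, 45/4, 63/2, 315/4, 186, 1701/4]; [0, 0, 0, 9/2, 21, 70, 405/2, 1085/2]; [0, 0, 0, 0, 6, 135/4, 525/4, 3465/8]; [0, 0, 0, 0, 0, 15/2, 99/2, 441/2]; [0, 0, 0, 0, 0, 0, 9, 273/4]; [0, 0, 0, 0, 0, 0, 0, 21/2]; [9/640, 0, 0, 0, 0, 0, 0, 0]; [0, 1/240, 0, 0, 0, 0, 0, 0]; [0, 0, 1/560, 0, 0, 0, 0, 0]; [0, 0, 0, 9/9856, 0, 0, 0, 0]; [0, 0, 0, 0, 1/1920, 0, 0, 0]; [0, 0, 0, 0, 0, 1/3120, 0, 0]; [0, 0, 0, 0, 0, 0, 9/43120, 0]; [0, 0, 0, 0, 0, 0, 0, 1/7040]] (rows listed top to bottom)

image of 1: (9/640)x^8
image of x: (1/240)x^9 + (3/2)x + 3/4
image of x^2: (1/560)x^10 + 3x^2 + (9/2)x + 7/4
image of x^3: (9/9856)x^11 + (9/2)x^3 + (45/4)x^2 + (21/2)x + 27/8
image of x^4: (1/1920)x^12 + 6x^4 + 21x^3 + (63/2)x^2 + (45/2)x + 31/5
image of x^5: (1/3120)x^13 + (15/2)x^5 + (135/4)x^4 + 70x^3 + (315/4)x^2 + (93/2)x + 45/4
image of x^6: (9/43120)x^14 + 9x^6 + (99/2)x^5 + (525/4)x^4 + (405/2)x^3 + 186x^2 + (189/2)x + 1143/56
image of x^7: (1/7040)x^15 + (21/2)x^7 + (273/4)x^6 + (441/2)x^5 + (3465/8)x^4 + (1085/2)x^3 + (1701/4)x^2 + (381/2)x + 595/16
each image's coordinates form column j of the matrix


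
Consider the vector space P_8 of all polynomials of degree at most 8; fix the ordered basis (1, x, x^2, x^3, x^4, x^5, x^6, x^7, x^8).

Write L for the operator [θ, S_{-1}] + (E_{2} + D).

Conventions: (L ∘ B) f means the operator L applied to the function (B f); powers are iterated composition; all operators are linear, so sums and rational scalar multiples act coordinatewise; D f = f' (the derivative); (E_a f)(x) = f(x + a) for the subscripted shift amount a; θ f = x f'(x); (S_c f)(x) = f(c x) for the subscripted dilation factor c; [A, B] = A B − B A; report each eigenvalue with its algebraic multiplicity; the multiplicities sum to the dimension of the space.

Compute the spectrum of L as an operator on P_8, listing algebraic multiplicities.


λ = 1 (multiplicity 9)

image of 1: 1
image of x: x + 3
image of x^2: x^2 + 6x + 4
image of x^3: x^3 + 9x^2 + 12x + 8
image of x^4: x^4 + 12x^3 + 24x^2 + 32x + 16
image of x^5: x^5 + 15x^4 + 40x^3 + 80x^2 + 80x + 32
image of x^6: x^6 + 18x^5 + 60x^4 + 160x^3 + 240x^2 + 192x + 64
image of x^7: x^7 + 21x^6 + 84x^5 + 280x^4 + 560x^3 + 672x^2 + 448x + 128
image of x^8: x^8 + 24x^7 + 112x^6 + 448x^5 + 1120x^4 + 1792x^3 + 1792x^2 + 1024x + 256
the matrix is upper triangular; its diagonal is (1, 1, 1, 1, 1, 1, 1, 1, 1)
for a triangular matrix the eigenvalues are the diagonal entries, with algebraic multiplicity their repetition count


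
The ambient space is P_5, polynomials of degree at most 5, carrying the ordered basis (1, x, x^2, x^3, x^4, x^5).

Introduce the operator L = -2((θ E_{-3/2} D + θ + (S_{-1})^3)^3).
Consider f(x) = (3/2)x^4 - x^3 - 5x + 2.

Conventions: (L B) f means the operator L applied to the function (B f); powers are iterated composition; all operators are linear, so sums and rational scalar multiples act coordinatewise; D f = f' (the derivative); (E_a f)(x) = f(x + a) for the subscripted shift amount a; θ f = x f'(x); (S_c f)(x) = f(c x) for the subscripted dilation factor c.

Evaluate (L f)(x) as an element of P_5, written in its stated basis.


D f = 6x^3 - 3x^2 - 5
E_{-3/2} D f = 6x^3 - 30x^2 + (99/2)x - 32
θ E_{-3/2} D f = 18x^3 - 60x^2 + (99/2)x
θ f = 6x^4 - 3x^3 - 5x
S_{-1} f = (3/2)x^4 + x^3 + 5x + 2
S_{-1} S_{-1} f = (3/2)x^4 - x^3 - 5x + 2
S_{-1} S_{-1} S_{-1} f = (3/2)x^4 + x^3 + 5x + 2
(θ E_{-3/2} D + θ + (S_{-1})^3) f = (15/2)x^4 + 16x^3 - 60x^2 + (99/2)x + 2
D (θ E_{-3/2} D + θ + (S_{-1})^3) f = 30x^3 + 48x^2 - 120x + 99/2
E_{-3/2} D (θ E_{-3/2} D + θ + (S_{-1})^3) f = 30x^3 - 87x^2 - (123/2)x + 945/4
θ E_{-3/2} D (θ E_{-3/2} D + θ + (S_{-1})^3) f = 90x^3 - 174x^2 - (123/2)x
θ (θ E_{-3/2} D + θ + (S_{-1})^3) f = 30x^4 + 48x^3 - 120x^2 + (99/2)x
S_{-1} (θ E_{-3/2} D + θ + (S_{-1})^3) f = (15/2)x^4 - 16x^3 - 60x^2 - (99/2)x + 2
S_{-1} S_{-1} (θ E_{-3/2} D + θ + (S_{-1})^3) f = (15/2)x^4 + 16x^3 - 60x^2 + (99/2)x + 2
S_{-1} S_{-1} S_{-1} (θ E_{-3/2} D + θ + (S_{-1})^3) f = (15/2)x^4 - 16x^3 - 60x^2 - (99/2)x + 2
(θ E_{-3/2} D + θ + (S_{-1})^3) (θ E_{-3/2} D + θ + (S_{-1})^3) f = (75/2)x^4 + 122x^3 - 354x^2 - (123/2)x + 2
D (θ E_{-3/2} D + θ + (S_{-1})^3) (θ E_{-3/2} D + θ + (S_{-1})^3) f = 150x^3 + 366x^2 - 708x - 123/2
E_{-3/2} D (θ E_{-3/2} D + θ + (S_{-1})^3) (θ E_{-3/2} D + θ + (S_{-1})^3) f = 150x^3 - 309x^2 - (1587/2)x + 5271/4
θ E_{-3/2} D (θ E_{-3/2} D + θ + (S_{-1})^3) (θ E_{-3/2} D + θ + (S_{-1})^3) f = 450x^3 - 618x^2 - (1587/2)x
θ (θ E_{-3/2} D + θ + (S_{-1})^3) (θ E_{-3/2} D + θ + (S_{-1})^3) f = 150x^4 + 366x^3 - 708x^2 - (123/2)x
S_{-1} (θ E_{-3/2} D + θ + (S_{-1})^3) (θ E_{-3/2} D + θ + (S_{-1})^3) f = (75/2)x^4 - 122x^3 - 354x^2 + (123/2)x + 2
S_{-1} S_{-1} (θ E_{-3/2} D + θ + (S_{-1})^3) (θ E_{-3/2} D + θ + (S_{-1})^3) f = (75/2)x^4 + 122x^3 - 354x^2 - (123/2)x + 2
S_{-1} S_{-1} S_{-1} (θ E_{-3/2} D + θ + (S_{-1})^3) (θ E_{-3/2} D + θ + (S_{-1})^3) f = (75/2)x^4 - 122x^3 - 354x^2 + (123/2)x + 2
(θ E_{-3/2} D + θ + (S_{-1})^3) (θ E_{-3/2} D + θ + (S_{-1})^3) (θ E_{-3/2} D + θ + (S_{-1})^3) f = (375/2)x^4 + 694x^3 - 1680x^2 - (1587/2)x + 2
(-2((θ E_{-3/2} D + θ + (S_{-1})^3)^3)) f = -375x^4 - 1388x^3 + 3360x^2 + 1587x - 4

the image equals g(x) = -375x^4 - 1388x^3 + 3360x^2 + 1587x - 4


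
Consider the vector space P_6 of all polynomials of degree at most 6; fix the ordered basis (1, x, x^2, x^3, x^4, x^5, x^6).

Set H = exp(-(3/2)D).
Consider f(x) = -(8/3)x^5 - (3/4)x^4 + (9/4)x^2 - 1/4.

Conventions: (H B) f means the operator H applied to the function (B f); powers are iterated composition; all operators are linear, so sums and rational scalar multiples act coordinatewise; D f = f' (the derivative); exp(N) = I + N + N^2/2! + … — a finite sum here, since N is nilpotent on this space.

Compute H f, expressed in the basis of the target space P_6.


the result is g(x) = -(8/3)x^5 + (77/4)x^4 - (111/2)x^3 + (657/8)x^2 - (513/8)x + 1361/64

order-1 term: 20x^4 + (9/2)x^3 - (27/4)x
order-2 term: -60x^3 - (81/8)x^2 + 81/16
order-3 term: 90x^2 + (81/8)x
order-4 term: -(135/2)x - 243/64
order-5 term: 81/4
the series for exp(-(3/2)D) f terminates at order 5
exp(-(3/2)D) f = -(8/3)x^5 + (77/4)x^4 - (111/2)x^3 + (657/8)x^2 - (513/8)x + 1361/64


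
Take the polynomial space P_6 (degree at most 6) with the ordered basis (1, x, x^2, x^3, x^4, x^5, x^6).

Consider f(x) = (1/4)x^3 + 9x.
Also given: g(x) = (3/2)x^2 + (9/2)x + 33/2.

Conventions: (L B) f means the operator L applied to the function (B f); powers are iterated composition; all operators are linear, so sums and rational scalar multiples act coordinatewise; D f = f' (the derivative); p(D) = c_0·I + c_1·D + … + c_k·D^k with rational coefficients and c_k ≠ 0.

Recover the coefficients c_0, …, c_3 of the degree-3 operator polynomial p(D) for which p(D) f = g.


c_0 = 0, c_1 = 2, c_2 = 3, c_3 = -1

D^0 f = (1/4)x^3 + 9x
D^1 f = (3/4)x^2 + 9
D^2 f = (3/2)x
D^3 f = 3/2
matching coefficients of g against c_0 f + c_1 Df + … from the top degree down determines the c_i
solution: c_0 = 0, c_1 = 2, c_2 = 3, c_3 = -1


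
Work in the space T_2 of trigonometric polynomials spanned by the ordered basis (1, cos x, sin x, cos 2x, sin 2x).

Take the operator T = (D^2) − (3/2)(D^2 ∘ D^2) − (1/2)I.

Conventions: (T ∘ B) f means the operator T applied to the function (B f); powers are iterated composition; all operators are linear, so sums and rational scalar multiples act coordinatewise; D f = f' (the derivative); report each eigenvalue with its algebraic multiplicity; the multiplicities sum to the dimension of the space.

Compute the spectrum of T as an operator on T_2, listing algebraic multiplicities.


image of 1: -1/2
image of cos x: -3cos x
image of sin x: -3sin x
image of cos 2x: -(57/2)cos 2x
image of sin 2x: -(57/2)sin 2x
the matrix is diagonal; its diagonal is (-1/2, -3, -3, -57/2, -57/2)
for a triangular matrix the eigenvalues are the diagonal entries, with algebraic multiplicity their repetition count

λ = -57/2 (multiplicity 2), λ = -3 (multiplicity 2), λ = -1/2 (multiplicity 1)


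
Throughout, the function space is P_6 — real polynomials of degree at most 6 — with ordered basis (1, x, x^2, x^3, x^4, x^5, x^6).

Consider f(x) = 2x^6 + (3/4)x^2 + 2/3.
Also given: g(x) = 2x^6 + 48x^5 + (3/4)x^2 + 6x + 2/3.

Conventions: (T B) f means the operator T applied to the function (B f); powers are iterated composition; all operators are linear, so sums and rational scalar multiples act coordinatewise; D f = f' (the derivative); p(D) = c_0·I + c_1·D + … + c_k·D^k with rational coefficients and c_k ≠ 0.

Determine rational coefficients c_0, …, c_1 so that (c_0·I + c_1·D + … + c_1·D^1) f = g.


D^0 f = 2x^6 + (3/4)x^2 + 2/3
D^1 f = 12x^5 + (3/2)x
matching coefficients of g against c_0 f + c_1 Df + … from the top degree down determines the c_i
solution: c_0 = 1, c_1 = 4

p(D) = I + 4·D, i.e. c_0 = 1, c_1 = 4


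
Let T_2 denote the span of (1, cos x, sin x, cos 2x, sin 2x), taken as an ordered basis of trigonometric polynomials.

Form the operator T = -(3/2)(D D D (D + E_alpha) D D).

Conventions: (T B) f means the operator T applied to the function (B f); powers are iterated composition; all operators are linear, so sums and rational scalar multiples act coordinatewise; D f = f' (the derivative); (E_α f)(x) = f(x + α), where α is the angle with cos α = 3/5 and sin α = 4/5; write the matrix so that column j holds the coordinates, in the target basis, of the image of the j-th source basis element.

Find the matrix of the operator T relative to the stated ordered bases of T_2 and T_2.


the matrix is [[0, 0, 0, 0, 0]; [0, 27/10, -9/10, 0, 0]; [0, 9/10, 27/10, 0, 0]; [0, 0, 0, 3552/25, 336/25]; [0, 0, 0, -336/25, 3552/25]] (rows listed top to bottom)

image of 1: 0
image of cos x: (27/10)cos x + (9/10)sin x
image of sin x: -(9/10)cos x + (27/10)sin x
image of cos 2x: (3552/25)cos 2x - (336/25)sin 2x
image of sin 2x: (336/25)cos 2x + (3552/25)sin 2x
each image's coordinates form column j of the matrix


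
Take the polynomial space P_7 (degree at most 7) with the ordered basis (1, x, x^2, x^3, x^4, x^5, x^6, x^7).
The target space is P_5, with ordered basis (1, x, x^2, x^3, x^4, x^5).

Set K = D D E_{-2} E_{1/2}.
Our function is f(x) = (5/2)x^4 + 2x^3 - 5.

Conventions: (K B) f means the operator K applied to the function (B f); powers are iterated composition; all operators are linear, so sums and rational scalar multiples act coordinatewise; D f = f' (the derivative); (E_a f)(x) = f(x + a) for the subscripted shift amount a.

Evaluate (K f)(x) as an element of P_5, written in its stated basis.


E_{1/2} f = (5/2)x^4 + 7x^3 + (27/4)x^2 + (11/4)x - 147/32
E_{-2} E_{1/2} f = (5/2)x^4 - 13x^3 + (99/4)x^2 - (81/4)x + 29/32
D E_{-2} E_{1/2} f = 10x^3 - 39x^2 + (99/2)x - 81/4
D D E_{-2} E_{1/2} f = 30x^2 - 78x + 99/2

g(x) = 30x^2 - 78x + 99/2


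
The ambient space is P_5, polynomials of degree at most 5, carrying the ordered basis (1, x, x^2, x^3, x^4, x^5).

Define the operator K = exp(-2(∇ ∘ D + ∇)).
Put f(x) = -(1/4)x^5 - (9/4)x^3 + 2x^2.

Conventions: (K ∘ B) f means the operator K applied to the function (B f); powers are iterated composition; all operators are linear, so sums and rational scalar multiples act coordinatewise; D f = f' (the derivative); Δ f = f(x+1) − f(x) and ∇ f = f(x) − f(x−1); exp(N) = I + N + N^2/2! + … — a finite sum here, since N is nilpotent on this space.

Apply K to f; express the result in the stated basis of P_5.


g(x) = -(1/4)x^5 + (5/2)x^4 - (29/4)x^3 - (9/2)x^2 + 51x - 53

order-1 term: (5/2)x^4 + 5x^3 + (7/2)x^2 + 13x - 15
order-2 term: -10x^3 - 30x^2 - 2x - 14
order-3 term: 20x^2 + 60x + 8
order-4 term: -20x - 40
order-5 term: 8
the series for exp(-2(∇ ∘ D + ∇)) f terminates at order 5
exp(-2(∇ ∘ D + ∇)) f = -(1/4)x^5 + (5/2)x^4 - (29/4)x^3 - (9/2)x^2 + 51x - 53


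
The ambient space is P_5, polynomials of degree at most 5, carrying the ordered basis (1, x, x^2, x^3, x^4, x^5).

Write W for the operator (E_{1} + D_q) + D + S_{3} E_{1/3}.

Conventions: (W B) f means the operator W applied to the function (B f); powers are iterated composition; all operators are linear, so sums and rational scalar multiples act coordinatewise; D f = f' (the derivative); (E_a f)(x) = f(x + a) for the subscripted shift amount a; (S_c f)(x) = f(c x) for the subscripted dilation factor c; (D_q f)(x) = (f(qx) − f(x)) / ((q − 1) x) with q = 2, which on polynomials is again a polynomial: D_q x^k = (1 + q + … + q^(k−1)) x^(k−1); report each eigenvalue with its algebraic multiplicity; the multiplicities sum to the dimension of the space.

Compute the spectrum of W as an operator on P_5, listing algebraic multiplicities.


image of 1: 2
image of x: 4x + 10/3
image of x^2: 10x^2 + 9x + 10/9
image of x^3: 28x^3 + 22x^2 + 4x + 28/27
image of x^4: 82x^4 + 59x^3 + 12x^2 + (40/9)x + 82/81
image of x^5: 244x^5 + 176x^4 + 40x^3 + (40/3)x^2 + (140/27)x + 244/243
the matrix is upper triangular; its diagonal is (2, 4, 10, 28, 82, 244)
for a triangular matrix the eigenvalues are the diagonal entries, with algebraic multiplicity their repetition count

λ = 2 (multiplicity 1), λ = 4 (multiplicity 1), λ = 10 (multiplicity 1), λ = 28 (multiplicity 1), λ = 82 (multiplicity 1), λ = 244 (multiplicity 1)


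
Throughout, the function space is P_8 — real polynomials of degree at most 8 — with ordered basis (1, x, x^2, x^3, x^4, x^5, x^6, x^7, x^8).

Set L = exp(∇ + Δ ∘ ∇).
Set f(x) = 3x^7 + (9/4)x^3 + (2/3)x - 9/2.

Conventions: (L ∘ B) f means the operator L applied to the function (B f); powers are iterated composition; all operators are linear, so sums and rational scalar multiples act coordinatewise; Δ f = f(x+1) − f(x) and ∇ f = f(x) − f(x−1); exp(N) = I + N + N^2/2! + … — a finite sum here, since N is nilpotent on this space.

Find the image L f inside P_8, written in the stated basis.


order-1 term: 21x^6 + 63x^5 + 105x^4 + 105x^3 + (279/4)x^2 + (111/4)x + 71/12
order-2 term: 63x^5 + 315x^4 + 735x^3 + 945x^2 + (2631/4)x + 783/4
order-3 term: 105x^4 + 630x^3 + 1575x^2 + 1890x + 3621/4
order-4 term: 105x^3 + 630x^2 + 1365x + 1050
order-5 term: 63x^2 + 315x + 420
order-6 term: 21x + 63
order-7 term: 3
the series for exp(∇ + Δ ∘ ∇) f terminates at order 7
exp(∇ + Δ ∘ ∇) f = 3x^7 + 21x^6 + 126x^5 + 525x^4 + (6309/4)x^3 + (13131/4)x^2 + (25663/6)x + 31661/12

the result is g(x) = 3x^7 + 21x^6 + 126x^5 + 525x^4 + (6309/4)x^3 + (13131/4)x^2 + (25663/6)x + 31661/12


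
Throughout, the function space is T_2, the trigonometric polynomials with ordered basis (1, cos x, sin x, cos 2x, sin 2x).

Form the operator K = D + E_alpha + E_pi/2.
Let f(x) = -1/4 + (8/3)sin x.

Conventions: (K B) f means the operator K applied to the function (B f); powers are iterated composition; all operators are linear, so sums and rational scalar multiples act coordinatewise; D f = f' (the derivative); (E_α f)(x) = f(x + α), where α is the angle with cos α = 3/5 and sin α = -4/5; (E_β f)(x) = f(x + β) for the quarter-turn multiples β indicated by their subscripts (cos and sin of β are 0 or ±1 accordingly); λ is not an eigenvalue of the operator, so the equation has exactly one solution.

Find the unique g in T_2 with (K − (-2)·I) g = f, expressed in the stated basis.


the image equals g(x) = -1/16 - (16/41)cos x + (104/123)sin x

write g with unknown coordinates in the stated basis and equate coefficients in (K − (-2)·I) g = f
solving from the highest basis element down gives g = -1/16 - (16/41)cos x + (104/123)sin x
check: K g = -1/8 + (32/41)cos x + (40/41)sin x
so K g − (-2)·g = -1/4 + (8/3)sin x = f ✓


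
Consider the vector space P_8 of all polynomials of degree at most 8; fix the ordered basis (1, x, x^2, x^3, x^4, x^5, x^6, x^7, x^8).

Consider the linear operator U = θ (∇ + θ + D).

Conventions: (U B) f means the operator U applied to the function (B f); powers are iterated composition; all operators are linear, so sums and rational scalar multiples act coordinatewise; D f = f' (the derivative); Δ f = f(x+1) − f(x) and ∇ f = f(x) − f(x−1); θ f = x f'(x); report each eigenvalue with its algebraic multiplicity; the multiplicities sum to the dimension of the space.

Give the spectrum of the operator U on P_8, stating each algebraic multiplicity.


λ = 0 (multiplicity 1), λ = 1 (multiplicity 1), λ = 4 (multiplicity 1), λ = 9 (multiplicity 1), λ = 16 (multiplicity 1), λ = 25 (multiplicity 1), λ = 36 (multiplicity 1), λ = 49 (multiplicity 1), λ = 64 (multiplicity 1)

image of 1: 0
image of x: x
image of x^2: 4x^2 + 4x
image of x^3: 9x^3 + 12x^2 - 3x
image of x^4: 16x^4 + 24x^3 - 12x^2 + 4x
image of x^5: 25x^5 + 40x^4 - 30x^3 + 20x^2 - 5x
image of x^6: 36x^6 + 60x^5 - 60x^4 + 60x^3 - 30x^2 + 6x
image of x^7: 49x^7 + 84x^6 - 105x^5 + 140x^4 - 105x^3 + 42x^2 - 7x
image of x^8: 64x^8 + 112x^7 - 168x^6 + 280x^5 - 280x^4 + 168x^3 - 56x^2 + 8x
the matrix is upper triangular; its diagonal is (0, 1, 4, 9, 16, 25, 36, 49, 64)
for a triangular matrix the eigenvalues are the diagonal entries, with algebraic multiplicity their repetition count


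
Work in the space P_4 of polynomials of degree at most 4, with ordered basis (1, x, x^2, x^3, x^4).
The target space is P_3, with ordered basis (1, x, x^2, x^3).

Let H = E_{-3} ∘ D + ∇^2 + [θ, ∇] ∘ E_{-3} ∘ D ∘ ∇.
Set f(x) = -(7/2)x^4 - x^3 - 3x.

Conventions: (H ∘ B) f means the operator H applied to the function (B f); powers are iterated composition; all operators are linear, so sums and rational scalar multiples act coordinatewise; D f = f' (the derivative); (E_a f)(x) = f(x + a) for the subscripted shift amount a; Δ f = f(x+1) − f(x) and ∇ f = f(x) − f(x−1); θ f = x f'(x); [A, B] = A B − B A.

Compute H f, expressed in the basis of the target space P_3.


D f = -14x^3 - 3x^2 - 3
E_{-3} D f = -14x^3 + 123x^2 - 360x + 348
∇ f = -14x^3 + 18x^2 - 11x - 1/2
∇ ∇ f = -42x^2 + 78x - 43
∇ f = -14x^3 + 18x^2 - 11x - 1/2
D ∇ f = -42x^2 + 36x - 11
E_{-3} D ∇ f = -42x^2 + 288x - 497
∇ (E_{-3} ∘ D ∘ ∇) f = -84x + 330
θ ∇ (E_{-3} ∘ D ∘ ∇) f = -84x
θ (E_{-3} ∘ D ∘ ∇) f = -84x^2 + 288x
∇ θ (E_{-3} ∘ D ∘ ∇) f = -168x + 372
[θ, ∇] (E_{-3} ∘ D ∘ ∇) f = 84x - 372
(E_{-3} ∘ D + ∇^2 + [θ, ∇] ∘ E_{-3} ∘ D ∘ ∇) f = -14x^3 + 81x^2 - 198x - 67

the image equals g(x) = -14x^3 + 81x^2 - 198x - 67


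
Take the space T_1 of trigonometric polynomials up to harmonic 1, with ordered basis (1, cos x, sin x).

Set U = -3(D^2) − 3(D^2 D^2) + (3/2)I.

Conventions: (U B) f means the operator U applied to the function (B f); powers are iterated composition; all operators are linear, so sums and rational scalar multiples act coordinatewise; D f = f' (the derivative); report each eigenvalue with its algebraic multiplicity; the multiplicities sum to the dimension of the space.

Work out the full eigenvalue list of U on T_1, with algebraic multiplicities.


image of 1: 3/2
image of cos x: (3/2)cos x
image of sin x: (3/2)sin x
the matrix is diagonal; its diagonal is (3/2, 3/2, 3/2)
for a triangular matrix the eigenvalues are the diagonal entries, with algebraic multiplicity their repetition count

λ = 3/2 (multiplicity 3)


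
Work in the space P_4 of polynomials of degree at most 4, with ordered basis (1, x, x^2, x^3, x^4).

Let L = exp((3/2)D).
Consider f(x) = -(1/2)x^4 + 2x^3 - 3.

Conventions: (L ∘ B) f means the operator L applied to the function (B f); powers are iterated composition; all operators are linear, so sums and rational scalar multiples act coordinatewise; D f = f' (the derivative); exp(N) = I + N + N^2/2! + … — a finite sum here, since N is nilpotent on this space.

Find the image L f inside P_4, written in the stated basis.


g(x) = -(1/2)x^4 - x^3 + (9/4)x^2 + (27/4)x + 39/32

order-1 term: -3x^3 + 9x^2
order-2 term: -(27/4)x^2 + (27/2)x
order-3 term: -(27/4)x + 27/4
order-4 term: -81/32
the series for exp((3/2)D) f terminates at order 4
exp((3/2)D) f = -(1/2)x^4 - x^3 + (9/4)x^2 + (27/4)x + 39/32


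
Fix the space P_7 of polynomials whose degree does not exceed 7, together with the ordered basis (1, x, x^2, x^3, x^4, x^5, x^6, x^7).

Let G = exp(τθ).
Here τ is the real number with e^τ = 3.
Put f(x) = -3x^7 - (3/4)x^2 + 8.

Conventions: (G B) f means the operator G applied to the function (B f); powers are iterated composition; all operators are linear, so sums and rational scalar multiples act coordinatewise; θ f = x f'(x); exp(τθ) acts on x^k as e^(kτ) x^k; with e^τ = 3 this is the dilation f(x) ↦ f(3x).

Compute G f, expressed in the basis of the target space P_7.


the image equals g(x) = -6561x^7 - (27/4)x^2 + 8

exp(τθ) x^k = e^(kτ) x^k; with e^τ = 3 this sends x^k to 3^k x^k
x^2 ↦ 9 x^2
x^7 ↦ 2187 x^7
applying this coordinatewise to f: exp(τθ) f = -6561x^7 - (27/4)x^2 + 8


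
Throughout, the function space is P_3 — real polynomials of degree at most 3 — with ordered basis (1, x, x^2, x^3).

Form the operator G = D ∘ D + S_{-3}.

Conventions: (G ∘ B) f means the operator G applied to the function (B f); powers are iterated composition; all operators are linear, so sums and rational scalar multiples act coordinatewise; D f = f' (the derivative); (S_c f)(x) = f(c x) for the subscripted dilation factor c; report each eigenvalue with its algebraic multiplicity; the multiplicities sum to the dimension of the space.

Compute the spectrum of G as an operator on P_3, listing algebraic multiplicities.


image of 1: 1
image of x: -3x
image of x^2: 9x^2 + 2
image of x^3: -27x^3 + 6x
the matrix is upper triangular; its diagonal is (1, -3, 9, -27)
for a triangular matrix the eigenvalues are the diagonal entries, with algebraic multiplicity their repetition count

λ = -27 (multiplicity 1), λ = -3 (multiplicity 1), λ = 1 (multiplicity 1), λ = 9 (multiplicity 1)


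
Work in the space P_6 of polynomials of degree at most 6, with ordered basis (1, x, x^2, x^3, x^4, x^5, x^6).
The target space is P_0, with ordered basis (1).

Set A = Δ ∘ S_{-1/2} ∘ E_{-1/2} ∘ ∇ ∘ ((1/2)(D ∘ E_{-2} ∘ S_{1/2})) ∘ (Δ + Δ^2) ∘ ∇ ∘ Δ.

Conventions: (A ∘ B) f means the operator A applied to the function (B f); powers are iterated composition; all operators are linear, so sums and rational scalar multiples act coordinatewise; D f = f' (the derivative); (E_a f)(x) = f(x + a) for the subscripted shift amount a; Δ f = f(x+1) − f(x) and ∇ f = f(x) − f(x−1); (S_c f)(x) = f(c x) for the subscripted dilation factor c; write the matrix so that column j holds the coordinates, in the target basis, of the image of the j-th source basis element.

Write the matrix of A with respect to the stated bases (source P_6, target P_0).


image of 1: 0
image of x: 0
image of x^2: 0
image of x^3: 0
image of x^4: 0
image of x^5: 0
image of x^6: -45/2
each image's coordinates form column j of the matrix

the matrix is [[0, 0, 0, 0, 0, 0, -45/2]] (rows listed top to bottom)


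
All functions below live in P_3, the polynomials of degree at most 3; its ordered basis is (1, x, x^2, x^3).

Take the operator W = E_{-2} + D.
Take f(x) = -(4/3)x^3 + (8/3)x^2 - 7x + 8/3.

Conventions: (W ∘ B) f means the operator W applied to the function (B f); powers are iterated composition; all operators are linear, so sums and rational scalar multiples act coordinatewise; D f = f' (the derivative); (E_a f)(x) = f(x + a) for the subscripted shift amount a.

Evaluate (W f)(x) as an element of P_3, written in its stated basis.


the result is g(x) = -(4/3)x^3 + (20/3)x^2 - (85/3)x + 31

E_{-2} f = -(4/3)x^3 + (32/3)x^2 - (101/3)x + 38
D f = -4x^2 + (16/3)x - 7
(E_{-2} + D) f = -(4/3)x^3 + (20/3)x^2 - (85/3)x + 31


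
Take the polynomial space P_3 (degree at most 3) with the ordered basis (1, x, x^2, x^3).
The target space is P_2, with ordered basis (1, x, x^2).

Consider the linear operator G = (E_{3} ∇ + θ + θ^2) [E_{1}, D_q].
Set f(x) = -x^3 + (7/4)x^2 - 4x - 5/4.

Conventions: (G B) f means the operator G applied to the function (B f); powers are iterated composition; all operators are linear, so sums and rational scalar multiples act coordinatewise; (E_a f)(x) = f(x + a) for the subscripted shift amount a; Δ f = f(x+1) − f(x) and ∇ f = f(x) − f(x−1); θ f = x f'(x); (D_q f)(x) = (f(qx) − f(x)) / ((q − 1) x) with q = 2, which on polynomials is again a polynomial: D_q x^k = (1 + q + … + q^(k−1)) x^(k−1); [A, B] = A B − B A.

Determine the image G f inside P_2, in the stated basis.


the result is g(x) = -10x - 5

D_q f = -7x^2 + (21/4)x - 4
E_{1} D_q f = -7x^2 - (35/4)x - 23/4
E_{1} f = -x^3 - (5/4)x^2 - (7/2)x - 9/2
D_q E_{1} f = -7x^2 - (15/4)x - 7/2
[E_{1}, D_q] f = -5x - 9/4
∇ [E_{1}, D_q] f = -5
E_{3} ∇ [E_{1}, D_q] f = -5
θ [E_{1}, D_q] f = -5x
θ [E_{1}, D_q] f = -5x
θ θ [E_{1}, D_q] f = -5x
(E_{3} ∇ + θ + θ^2) [E_{1}, D_q] f = -10x - 5


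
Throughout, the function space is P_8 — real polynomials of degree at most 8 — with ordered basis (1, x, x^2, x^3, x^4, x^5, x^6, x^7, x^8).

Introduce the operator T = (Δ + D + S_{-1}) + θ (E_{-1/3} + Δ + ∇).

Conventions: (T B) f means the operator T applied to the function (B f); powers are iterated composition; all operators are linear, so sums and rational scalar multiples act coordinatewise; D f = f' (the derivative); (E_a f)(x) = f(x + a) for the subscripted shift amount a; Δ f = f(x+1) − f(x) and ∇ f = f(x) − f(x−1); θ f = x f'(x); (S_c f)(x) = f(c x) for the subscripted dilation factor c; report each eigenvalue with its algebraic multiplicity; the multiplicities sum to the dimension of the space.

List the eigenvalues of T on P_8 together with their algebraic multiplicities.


λ = 0 (multiplicity 1), λ = 1 (multiplicity 1), λ = 2 (multiplicity 1), λ = 3 (multiplicity 1), λ = 4 (multiplicity 1), λ = 5 (multiplicity 1), λ = 6 (multiplicity 1), λ = 7 (multiplicity 1), λ = 9 (multiplicity 1)

image of 1: 1
image of x: 2
image of x^2: 3x^2 + (22/3)x + 1
image of x^3: 2x^3 + 16x^2 + (10/3)x + 1
image of x^4: 5x^4 + 28x^3 + (22/3)x^2 + (320/27)x + 1
image of x^5: 4x^5 + (130/3)x^4 + (40/3)x^3 + (1330/27)x^2 + (410/81)x + 1
image of x^6: 7x^6 + 62x^5 + (65/3)x^4 + (1240/9)x^3 + (415/27)x^2 + (1456/81)x + 1
image of x^7: 6x^7 + 84x^6 + (98/3)x^5 + (8365/27)x^4 + (980/27)x^3 + (8491/81)x^2 + (5110/729)x + 1
image of x^8: 9x^8 + (328/3)x^7 + (140/3)x^6 + (16352/27)x^5 + (5950/81)x^4 + (31696/81)x^3 + (20468/729)x^2 + (52480/2187)x + 1
the matrix is upper triangular; its diagonal is (1, 0, 3, 2, 5, 4, 7, 6, 9)
for a triangular matrix the eigenvalues are the diagonal entries, with algebraic multiplicity their repetition count


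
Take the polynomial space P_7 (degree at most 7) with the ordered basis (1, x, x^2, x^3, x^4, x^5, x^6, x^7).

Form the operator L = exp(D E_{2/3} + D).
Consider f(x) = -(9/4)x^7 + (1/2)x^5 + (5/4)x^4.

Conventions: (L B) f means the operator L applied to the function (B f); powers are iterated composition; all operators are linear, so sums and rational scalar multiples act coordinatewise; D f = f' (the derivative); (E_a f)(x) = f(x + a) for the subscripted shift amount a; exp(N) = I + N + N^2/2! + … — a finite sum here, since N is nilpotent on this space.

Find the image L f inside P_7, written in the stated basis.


order-1 term: -(63/2)x^6 - 63x^5 - 100x^4 - (230/3)x^3 - 30x^2 - (76/27)x + 16/27
order-2 term: -189x^5 - 630x^4 - 1240x^3 - 1330x^2 - 760x - 4772/27
order-3 term: -630x^4 - 2520x^3 - 5000x^2 - 4920x - 1960
order-4 term: -1260x^3 - 5040x^2 - 8360x - 15460/3
order-5 term: -1512x^2 - 5040x - 5024
order-6 term: -1008x - 2016
order-7 term: -288
the series for exp(D E_{2/3} + D) f terminates at order 7
exp(D E_{2/3} + D) f = -(9/4)x^7 - (63/2)x^6 - (503/2)x^5 - (5435/4)x^4 - (15290/3)x^3 - 12912x^2 - (542452/27)x - 394672/27

the image equals g(x) = -(9/4)x^7 - (63/2)x^6 - (503/2)x^5 - (5435/4)x^4 - (15290/3)x^3 - 12912x^2 - (542452/27)x - 394672/27


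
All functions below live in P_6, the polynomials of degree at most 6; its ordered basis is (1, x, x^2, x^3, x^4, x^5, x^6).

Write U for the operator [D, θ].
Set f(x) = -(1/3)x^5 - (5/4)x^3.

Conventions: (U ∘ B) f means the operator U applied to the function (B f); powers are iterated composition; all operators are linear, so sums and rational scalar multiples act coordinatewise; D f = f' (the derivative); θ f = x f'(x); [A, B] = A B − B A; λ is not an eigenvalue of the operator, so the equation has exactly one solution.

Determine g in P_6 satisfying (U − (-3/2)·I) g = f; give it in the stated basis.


write g with unknown coordinates in the stated basis and equate coefficients in (U − (-3/2)·I) g = f
solving from the highest basis element down gives g = -(2/9)x^5 + (20/27)x^4 - (455/162)x^3 + (455/81)x^2 - (1820/243)x + 3640/729
check: U g = -(10/9)x^4 + (80/27)x^3 - (455/54)x^2 + (910/81)x - 1820/243
so U g − (-3/2)·g = -(1/3)x^5 - (5/4)x^3 = f ✓

the result is g(x) = -(2/9)x^5 + (20/27)x^4 - (455/162)x^3 + (455/81)x^2 - (1820/243)x + 3640/729


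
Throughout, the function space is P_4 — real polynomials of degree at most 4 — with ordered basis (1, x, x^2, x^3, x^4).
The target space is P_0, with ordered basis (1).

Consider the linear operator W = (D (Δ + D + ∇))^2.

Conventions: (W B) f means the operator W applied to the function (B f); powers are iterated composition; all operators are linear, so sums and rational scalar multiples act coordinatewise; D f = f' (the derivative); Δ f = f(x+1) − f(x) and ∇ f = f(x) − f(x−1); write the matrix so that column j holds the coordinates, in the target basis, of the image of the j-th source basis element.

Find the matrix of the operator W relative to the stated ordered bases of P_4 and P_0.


the matrix is [[0, 0, 0, 0, 216]] (rows listed top to bottom)

image of 1: 0
image of x: 0
image of x^2: 0
image of x^3: 0
image of x^4: 216
each image's coordinates form column j of the matrix


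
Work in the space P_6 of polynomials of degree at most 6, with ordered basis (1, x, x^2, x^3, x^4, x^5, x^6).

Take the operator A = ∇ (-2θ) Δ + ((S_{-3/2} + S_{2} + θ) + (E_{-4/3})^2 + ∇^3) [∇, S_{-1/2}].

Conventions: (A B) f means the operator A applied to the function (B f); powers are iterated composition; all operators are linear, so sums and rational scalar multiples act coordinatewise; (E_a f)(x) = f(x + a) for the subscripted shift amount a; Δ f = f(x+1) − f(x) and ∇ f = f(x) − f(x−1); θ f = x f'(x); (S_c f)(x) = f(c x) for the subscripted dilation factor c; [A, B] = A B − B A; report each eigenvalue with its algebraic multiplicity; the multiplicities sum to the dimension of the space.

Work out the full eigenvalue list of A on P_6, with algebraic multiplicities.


λ = 0 (multiplicity 7)

image of 1: 0
image of x: -9/2
image of x^2: (15/4)x - 23/4
image of x^3: -(333/32)x^2 - (333/16)x - 19/8
image of x^4: (207/32)x^3 - (2163/32)x^2 + (317/8)x - 1859/144
image of x^5: -(6255/512)x^4 - (20875/128)x^3 + (1375/64)x^2 - (26815/576)x - 1313/864
image of x^6: (8757/1024)x^5 - (292275/1024)x^4 + (20065/128)x^3 - (181585/768)x^2 + (53575/576)x - 24625/1728
the matrix is upper triangular; its diagonal is (0, 0, 0, 0, 0, 0, 0)
for a triangular matrix the eigenvalues are the diagonal entries, with algebraic multiplicity their repetition count


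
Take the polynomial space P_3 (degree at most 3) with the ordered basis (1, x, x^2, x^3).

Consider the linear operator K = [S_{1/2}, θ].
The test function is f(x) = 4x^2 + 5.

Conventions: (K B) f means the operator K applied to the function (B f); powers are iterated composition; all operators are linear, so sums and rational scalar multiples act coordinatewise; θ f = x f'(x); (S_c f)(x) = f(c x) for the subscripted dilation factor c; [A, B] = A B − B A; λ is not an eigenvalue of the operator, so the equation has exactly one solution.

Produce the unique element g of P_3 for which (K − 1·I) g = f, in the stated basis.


the result is g(x) = -4x^2 - 5

write g with unknown coordinates in the stated basis and equate coefficients in (K − 1·I) g = f
solving from the highest basis element down gives g = -4x^2 - 5
check: K g = 0
so K g − 1·g = 4x^2 + 5 = f ✓


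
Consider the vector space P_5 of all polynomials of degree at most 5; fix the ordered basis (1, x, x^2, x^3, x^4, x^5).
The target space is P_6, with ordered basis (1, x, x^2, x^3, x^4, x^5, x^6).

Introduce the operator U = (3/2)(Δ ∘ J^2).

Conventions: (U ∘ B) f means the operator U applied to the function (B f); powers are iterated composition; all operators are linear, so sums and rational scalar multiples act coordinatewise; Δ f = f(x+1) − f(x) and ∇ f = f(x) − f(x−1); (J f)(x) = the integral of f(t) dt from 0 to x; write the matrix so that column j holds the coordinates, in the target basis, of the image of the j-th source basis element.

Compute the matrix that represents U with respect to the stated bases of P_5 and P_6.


image of 1: (3/2)x + 3/4
image of x: (3/4)x^2 + (3/4)x + 1/4
image of x^2: (1/2)x^3 + (3/4)x^2 + (1/2)x + 1/8
image of x^3: (3/8)x^4 + (3/4)x^3 + (3/4)x^2 + (3/8)x + 3/40
image of x^4: (3/10)x^5 + (3/4)x^4 + x^3 + (3/4)x^2 + (3/10)x + 1/20
image of x^5: (1/4)x^6 + (3/4)x^5 + (5/4)x^4 + (5/4)x^3 + (3/4)x^2 + (1/4)x + 1/28
each image's coordinates form column j of the matrix

the matrix is [[3/4, 1/4, 1/8, 3/40, 1/20, 1/28]; [3/2, 3/4, 1/2, 3/8, 3/10, 1/4]; [0, 3/4, 3/4, 3/4, 3/4, 3/4]; [0, 0, 1/2, 3/4, 1, 5/4]; [0, 0, 0, 3/8, 3/4, 5/4]; [0, 0, 0, 0, 3/10, 3/4]; [0, 0, 0, 0, 0, 1/4]] (rows listed top to bottom)


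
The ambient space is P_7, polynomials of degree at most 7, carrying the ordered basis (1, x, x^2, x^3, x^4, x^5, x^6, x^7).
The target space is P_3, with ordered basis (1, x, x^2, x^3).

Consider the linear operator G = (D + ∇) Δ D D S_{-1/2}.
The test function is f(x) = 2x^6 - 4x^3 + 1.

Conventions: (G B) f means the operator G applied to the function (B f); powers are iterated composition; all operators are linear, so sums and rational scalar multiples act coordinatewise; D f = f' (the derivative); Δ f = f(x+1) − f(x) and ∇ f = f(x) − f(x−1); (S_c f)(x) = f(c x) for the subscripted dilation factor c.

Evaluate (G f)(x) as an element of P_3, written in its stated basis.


S_{-1/2} f = (1/32)x^6 + (1/2)x^3 + 1
D S_{-1/2} f = (3/16)x^5 + (3/2)x^2
D D S_{-1/2} f = (15/16)x^4 + 3x
Δ (D D S_{-1/2}) f = (15/4)x^3 + (45/8)x^2 + (15/4)x + 63/16
D Δ (D D S_{-1/2}) f = (45/4)x^2 + (45/4)x + 15/4
∇ Δ (D D S_{-1/2}) f = (45/4)x^2 + 15/8
(D + ∇) Δ (D D S_{-1/2}) f = (45/2)x^2 + (45/4)x + 45/8

the result is g(x) = (45/2)x^2 + (45/4)x + 45/8


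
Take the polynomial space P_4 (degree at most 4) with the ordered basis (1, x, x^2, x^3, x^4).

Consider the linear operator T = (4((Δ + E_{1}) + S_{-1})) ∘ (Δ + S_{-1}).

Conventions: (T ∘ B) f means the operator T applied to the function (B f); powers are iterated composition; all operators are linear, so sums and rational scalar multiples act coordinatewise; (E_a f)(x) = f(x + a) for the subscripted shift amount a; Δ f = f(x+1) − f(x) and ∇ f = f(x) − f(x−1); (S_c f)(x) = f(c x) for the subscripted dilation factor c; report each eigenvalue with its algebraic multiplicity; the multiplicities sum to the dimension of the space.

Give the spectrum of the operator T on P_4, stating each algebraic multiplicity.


λ = 0 (multiplicity 2), λ = 8 (multiplicity 3)

image of 1: 8
image of x: 0
image of x^2: 8x^2 + 16x + 32
image of x^3: 24x + 48
image of x^4: 8x^4 + 32x^3 + 192x^2 + 224x + 128
the matrix is upper triangular; its diagonal is (8, 0, 8, 0, 8)
for a triangular matrix the eigenvalues are the diagonal entries, with algebraic multiplicity their repetition count
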